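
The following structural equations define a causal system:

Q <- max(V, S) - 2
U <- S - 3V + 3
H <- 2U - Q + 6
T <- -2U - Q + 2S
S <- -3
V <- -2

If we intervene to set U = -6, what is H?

Under do(U=-6), the mechanism U <- S - 3V + 3 is discarded; U is fixed at -6.
Q = max(V, S) - 2  [with V=-2, S=-3]  = -4
H = 2U - Q + 6  [with U=-6, Q=-4]  = -2

-2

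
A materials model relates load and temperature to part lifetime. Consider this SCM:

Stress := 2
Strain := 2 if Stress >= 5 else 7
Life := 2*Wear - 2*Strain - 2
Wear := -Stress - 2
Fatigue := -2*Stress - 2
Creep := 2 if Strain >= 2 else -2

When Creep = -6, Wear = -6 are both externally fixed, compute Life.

-28

Setting Creep = -6, Wear = -6 by intervention discards those variables' equations.
Strain = 2 if Stress >= 5 else 7  [with Stress=2]  = 7
Life = 2*Wear - 2*Strain - 2  [with Wear=-6, Strain=7]  = -28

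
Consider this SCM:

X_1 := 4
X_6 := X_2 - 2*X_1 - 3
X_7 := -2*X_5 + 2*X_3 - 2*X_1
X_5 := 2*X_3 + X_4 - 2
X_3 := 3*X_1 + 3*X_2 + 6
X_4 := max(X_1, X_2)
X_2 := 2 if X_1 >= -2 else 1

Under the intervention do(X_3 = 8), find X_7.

The intervention breaks the incoming arrows to X_3: X_3 := 3*X_1 + 3*X_2 + 6 no longer applies, and X_3 = 8.
X_2 = 2 if X_1 >= -2 else 1  [with X_1=4]  = 2
X_4 = max(X_1, X_2)  [with X_1=4, X_2=2]  = 4
X_5 = 2*X_3 + X_4 - 2  [with X_3=8, X_4=4]  = 18
X_7 = -2*X_5 + 2*X_3 - 2*X_1  [with X_5=18, X_3=8, X_1=4]  = -28

-28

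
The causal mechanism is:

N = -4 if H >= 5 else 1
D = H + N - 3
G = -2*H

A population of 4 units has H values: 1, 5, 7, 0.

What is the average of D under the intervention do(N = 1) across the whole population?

1.25

Under do(N=1), N's equation is replaced by N=1 for every unit. Per-unit D: -1, 3, 5, -2. Mean = 1.25.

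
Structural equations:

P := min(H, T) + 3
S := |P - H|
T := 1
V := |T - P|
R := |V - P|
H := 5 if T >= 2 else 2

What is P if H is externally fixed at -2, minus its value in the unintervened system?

-3

The intervention breaks the incoming arrows to H: H := 5 if T >= 2 else 2 no longer applies, and H = -2.
P = min(H, T) + 3  [with H=-2, T=1]  = 1
Without intervention: H = 5 if T >= 2 else 2  [with T=1]  = 2; P = min(H, T) + 3  [with H=2, T=1]  = 4.
Change = 1 − 4 = -3.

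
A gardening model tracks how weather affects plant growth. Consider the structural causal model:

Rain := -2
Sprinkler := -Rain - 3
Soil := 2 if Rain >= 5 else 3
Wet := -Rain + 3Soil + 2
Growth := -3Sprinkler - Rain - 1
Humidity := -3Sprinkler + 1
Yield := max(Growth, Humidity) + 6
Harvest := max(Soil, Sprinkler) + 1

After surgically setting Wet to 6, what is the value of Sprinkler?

The intervention breaks the incoming arrows to Wet: Wet := -Rain + 3Soil + 2 no longer applies, and Wet = 6.
Since Sprinkler is not a descendant of the intervened variable, it is unaffected.
Sprinkler = -Rain - 3  [with Rain=-2]  = -1

-1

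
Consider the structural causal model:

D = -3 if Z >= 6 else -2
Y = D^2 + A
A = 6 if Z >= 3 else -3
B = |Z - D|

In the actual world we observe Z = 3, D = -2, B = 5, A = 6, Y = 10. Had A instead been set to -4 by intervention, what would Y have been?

Intervening sets A = -4 and removes its equation (A = 6 if Z >= 3 else -3).
D = -3 if Z >= 6 else -2  [with Z=3]  = -2
Y = D^2 + A  [with D=-2, A=-4]  = 0

0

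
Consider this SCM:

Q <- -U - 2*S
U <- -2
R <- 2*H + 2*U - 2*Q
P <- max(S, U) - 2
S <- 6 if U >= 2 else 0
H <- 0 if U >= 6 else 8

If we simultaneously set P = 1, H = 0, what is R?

-8

The joint intervention fixes P = 1, H = 0, removing each variable's own equation.
S = 6 if U >= 2 else 0  [with U=-2]  = 0
Q = -U - 2*S  [with U=-2, S=0]  = 2
R = 2*H + 2*U - 2*Q  [with H=0, U=-2, Q=2]  = -8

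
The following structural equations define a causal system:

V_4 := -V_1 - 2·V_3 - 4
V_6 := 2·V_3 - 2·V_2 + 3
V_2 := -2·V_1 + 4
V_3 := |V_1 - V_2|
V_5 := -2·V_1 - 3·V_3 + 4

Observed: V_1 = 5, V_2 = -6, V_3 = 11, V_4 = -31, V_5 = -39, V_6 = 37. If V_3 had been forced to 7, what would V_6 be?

29

The intervention breaks the incoming arrows to V_3: V_3 := |V_1 - V_2| no longer applies, and V_3 = 7.
V_2 = -2·V_1 + 4  [with V_1=5]  = -6
V_6 = 2·V_3 - 2·V_2 + 3  [with V_3=7, V_2=-6]  = 29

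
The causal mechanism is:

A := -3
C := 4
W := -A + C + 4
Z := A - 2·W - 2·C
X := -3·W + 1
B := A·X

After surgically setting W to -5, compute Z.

The intervention breaks the incoming arrows to W: W := -A + C + 4 no longer applies, and W = -5.
Z = A - 2·W - 2·C  [with A=-3, W=-5, C=4]  = -1

-1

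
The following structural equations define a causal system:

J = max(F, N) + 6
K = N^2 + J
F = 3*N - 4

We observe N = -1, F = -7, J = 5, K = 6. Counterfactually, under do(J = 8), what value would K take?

9

The intervention breaks the incoming arrows to J: J = max(F, N) + 6 no longer applies, and J = 8.
K = N^2 + J  [with N=-1, J=8]  = 9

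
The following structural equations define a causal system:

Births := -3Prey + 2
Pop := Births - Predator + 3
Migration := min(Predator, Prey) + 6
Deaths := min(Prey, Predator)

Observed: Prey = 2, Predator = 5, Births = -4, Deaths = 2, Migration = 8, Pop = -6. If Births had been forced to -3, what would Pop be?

The intervention breaks the incoming arrows to Births: Births := -3Prey + 2 no longer applies, and Births = -3.
Pop = Births - Predator + 3  [with Births=-3, Predator=5]  = -5

-5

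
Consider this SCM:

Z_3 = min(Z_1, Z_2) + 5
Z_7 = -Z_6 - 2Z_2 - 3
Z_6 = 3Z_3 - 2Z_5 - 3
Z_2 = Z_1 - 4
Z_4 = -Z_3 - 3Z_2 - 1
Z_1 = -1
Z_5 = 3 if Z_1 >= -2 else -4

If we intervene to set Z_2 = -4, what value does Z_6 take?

Under do(Z_2=-4), the mechanism Z_2 = Z_1 - 4 is discarded; Z_2 is fixed at -4.
Z_3 = min(Z_1, Z_2) + 5  [with Z_1=-1, Z_2=-4]  = 1
Z_5 = 3 if Z_1 >= -2 else -4  [with Z_1=-1]  = 3
Z_6 = 3Z_3 - 2Z_5 - 3  [with Z_3=1, Z_5=3]  = -6

-6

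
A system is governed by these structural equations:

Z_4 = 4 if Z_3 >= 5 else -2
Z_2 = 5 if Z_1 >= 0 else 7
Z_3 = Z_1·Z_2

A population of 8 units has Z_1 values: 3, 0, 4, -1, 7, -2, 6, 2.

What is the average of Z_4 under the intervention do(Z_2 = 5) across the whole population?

1.75

The intervention sets Z_2=5 in all 8 units regardless of Z_1. Recomputing Z_4 per unit gives 4, -2, 4, -2, 4, -2, 4, 4; average 1.75.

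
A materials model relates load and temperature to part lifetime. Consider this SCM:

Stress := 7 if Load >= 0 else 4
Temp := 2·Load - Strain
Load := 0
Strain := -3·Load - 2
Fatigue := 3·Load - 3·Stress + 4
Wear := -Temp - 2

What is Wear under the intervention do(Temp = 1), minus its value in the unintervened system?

1

Intervening sets Temp = 1 and removes its equation (Temp := 2·Load - Strain).
Wear = -Temp - 2  [with Temp=1]  = -3
Without intervention: Strain = -3·Load - 2  [with Load=0]  = -2; Temp = 2·Load - Strain  [with Load=0, Strain=-2]  = 2; Wear = -Temp - 2  [with Temp=2]  = -4.
Change = -3 − (-4) = 1.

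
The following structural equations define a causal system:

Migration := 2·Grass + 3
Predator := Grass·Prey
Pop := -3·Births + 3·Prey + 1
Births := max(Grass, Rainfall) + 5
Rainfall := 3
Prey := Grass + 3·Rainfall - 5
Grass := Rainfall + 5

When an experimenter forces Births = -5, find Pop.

52

Under do(Births=-5), the mechanism Births := max(Grass, Rainfall) + 5 is discarded; Births is fixed at -5.
Grass = Rainfall + 5  [with Rainfall=3]  = 8
Prey = Grass + 3·Rainfall - 5  [with Grass=8, Rainfall=3]  = 12
Pop = -3·Births + 3·Prey + 1  [with Births=-5, Prey=12]  = 52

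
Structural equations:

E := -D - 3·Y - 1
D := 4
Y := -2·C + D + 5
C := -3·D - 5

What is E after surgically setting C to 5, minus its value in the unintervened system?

Under do(C=5), the mechanism C := -3·D - 5 is discarded; C is fixed at 5.
Y = -2·C + D + 5  [with C=5, D=4]  = -1
E = -D - 3·Y - 1  [with D=4, Y=-1]  = -2
Without intervention: C = -3·D - 5  [with D=4]  = -17; Y = -2·C + D + 5  [with C=-17, D=4]  = 43; E = -D - 3·Y - 1  [with D=4, Y=43]  = -134.
Change = -2 − (-134) = 132.

132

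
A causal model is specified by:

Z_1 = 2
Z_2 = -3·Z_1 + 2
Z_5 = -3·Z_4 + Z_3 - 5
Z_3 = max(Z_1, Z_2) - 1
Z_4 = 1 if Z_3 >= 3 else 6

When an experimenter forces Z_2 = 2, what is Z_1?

Under do(Z_2=2), the mechanism Z_2 = -3·Z_1 + 2 is discarded; Z_2 is fixed at 2.
Z_1 is not downstream of the intervention, so its value is determined by the original equations.

2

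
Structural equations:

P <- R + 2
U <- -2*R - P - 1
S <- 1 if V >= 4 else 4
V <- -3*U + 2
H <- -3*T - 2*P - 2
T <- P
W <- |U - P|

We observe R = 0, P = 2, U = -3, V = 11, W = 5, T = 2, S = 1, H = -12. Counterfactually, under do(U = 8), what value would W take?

do(U=8) replaces the equation U <- -2*R - P - 1 with the constant U = 8.
P = R + 2  [with R=0]  = 2
W = |U - P|  [with U=8, P=2]  = 6

6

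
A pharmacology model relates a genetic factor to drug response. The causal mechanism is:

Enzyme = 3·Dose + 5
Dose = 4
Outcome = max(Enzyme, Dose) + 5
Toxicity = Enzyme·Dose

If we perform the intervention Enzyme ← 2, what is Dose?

Under do(Enzyme=2), the mechanism Enzyme = 3·Dose + 5 is discarded; Enzyme is fixed at 2.
Dose is not downstream of the intervention, so its value is determined by the original equations.

4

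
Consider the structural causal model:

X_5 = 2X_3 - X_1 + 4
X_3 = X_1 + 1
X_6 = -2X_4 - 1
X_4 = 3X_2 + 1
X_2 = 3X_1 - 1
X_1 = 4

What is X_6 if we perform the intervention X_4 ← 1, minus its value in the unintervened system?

Under do(X_4=1), the mechanism X_4 = 3X_2 + 1 is discarded; X_4 is fixed at 1.
X_6 = -2X_4 - 1  [with X_4=1]  = -3
Without intervention: X_2 = 3X_1 - 1  [with X_1=4]  = 11; X_4 = 3X_2 + 1  [with X_2=11]  = 34; X_6 = -2X_4 - 1  [with X_4=34]  = -69.
Change = -3 − (-69) = 66.

66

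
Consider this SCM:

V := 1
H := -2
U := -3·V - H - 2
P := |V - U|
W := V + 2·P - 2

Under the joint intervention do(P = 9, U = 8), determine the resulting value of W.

17

The joint intervention fixes P = 9, U = 8, removing each variable's own equation.
W = V + 2·P - 2  [with V=1, P=9]  = 17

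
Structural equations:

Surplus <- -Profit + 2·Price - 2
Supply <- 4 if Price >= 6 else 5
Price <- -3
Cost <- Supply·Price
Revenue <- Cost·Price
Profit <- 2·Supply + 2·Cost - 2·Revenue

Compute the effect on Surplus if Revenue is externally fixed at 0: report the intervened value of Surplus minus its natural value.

Under do(Revenue=0), the mechanism Revenue <- Cost·Price is discarded; Revenue is fixed at 0.
Supply = 4 if Price >= 6 else 5  [with Price=-3]  = 5
Cost = Supply·Price  [with Supply=5, Price=-3]  = -15
Profit = 2·Supply + 2·Cost - 2·Revenue  [with Supply=5, Cost=-15, Revenue=0]  = -20
Surplus = -Profit + 2·Price - 2  [with Profit=-20, Price=-3]  = 12
Without intervention: Supply = 4 if Price >= 6 else 5  [with Price=-3]  = 5; Cost = Supply·Price  [with Supply=5, Price=-3]  = -15; Revenue = Cost·Price  [with Cost=-15, Price=-3]  = 45; Profit = 2·Supply + 2·Cost - 2·Revenue  [with Supply=5, Cost=-15, Revenue=45]  = -110; Surplus = -Profit + 2·Price - 2  [with Profit=-110, Price=-3]  = 102.
Change = 12 − 102 = -90.

-90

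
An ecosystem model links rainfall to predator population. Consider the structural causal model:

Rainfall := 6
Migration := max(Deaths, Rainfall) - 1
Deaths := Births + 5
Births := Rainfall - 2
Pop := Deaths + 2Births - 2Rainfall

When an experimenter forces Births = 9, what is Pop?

20

do(Births=9) replaces the equation Births := Rainfall - 2 with the constant Births = 9.
Deaths = Births + 5  [with Births=9]  = 14
Pop = Deaths + 2Births - 2Rainfall  [with Deaths=14, Births=9, Rainfall=6]  = 20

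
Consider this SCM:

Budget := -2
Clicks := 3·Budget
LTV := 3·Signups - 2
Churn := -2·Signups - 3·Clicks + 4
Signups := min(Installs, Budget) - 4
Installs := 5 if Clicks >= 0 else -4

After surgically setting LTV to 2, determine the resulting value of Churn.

do(LTV=2) replaces the equation LTV := 3·Signups - 2 with the constant LTV = 2.
Since Churn is not a descendant of the intervened variable, it is unaffected.
Clicks = 3·Budget  [with Budget=-2]  = -6
Installs = 5 if Clicks >= 0 else -4  [with Clicks=-6]  = -4
Signups = min(Installs, Budget) - 4  [with Installs=-4, Budget=-2]  = -8
Churn = -2·Signups - 3·Clicks + 4  [with Signups=-8, Clicks=-6]  = 38

38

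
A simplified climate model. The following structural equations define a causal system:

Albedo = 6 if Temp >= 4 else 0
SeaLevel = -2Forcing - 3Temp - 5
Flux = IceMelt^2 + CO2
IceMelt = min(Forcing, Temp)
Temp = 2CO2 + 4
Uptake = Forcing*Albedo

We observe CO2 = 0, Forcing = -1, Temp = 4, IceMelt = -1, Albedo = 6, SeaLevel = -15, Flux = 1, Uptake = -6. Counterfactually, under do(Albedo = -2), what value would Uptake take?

do(Albedo=-2) replaces the equation Albedo = 6 if Temp >= 4 else 0 with the constant Albedo = -2.
Uptake = Forcing*Albedo  [with Forcing=-1, Albedo=-2]  = 2

2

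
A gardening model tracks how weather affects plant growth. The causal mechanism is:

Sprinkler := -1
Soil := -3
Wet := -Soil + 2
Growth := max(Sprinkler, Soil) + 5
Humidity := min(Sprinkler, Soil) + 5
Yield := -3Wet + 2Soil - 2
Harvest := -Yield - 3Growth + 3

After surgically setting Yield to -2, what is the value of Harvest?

-7

Intervening sets Yield = -2 and removes its equation (Yield := -3Wet + 2Soil - 2).
Growth = max(Sprinkler, Soil) + 5  [with Sprinkler=-1, Soil=-3]  = 4
Harvest = -Yield - 3Growth + 3  [with Yield=-2, Growth=4]  = -7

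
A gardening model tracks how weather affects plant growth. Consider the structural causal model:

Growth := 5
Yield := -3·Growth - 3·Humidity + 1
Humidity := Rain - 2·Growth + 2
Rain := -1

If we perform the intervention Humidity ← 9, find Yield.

-41

The intervention breaks the incoming arrows to Humidity: Humidity := Rain - 2·Growth + 2 no longer applies, and Humidity = 9.
Yield = -3·Growth - 3·Humidity + 1  [with Growth=5, Humidity=9]  = -41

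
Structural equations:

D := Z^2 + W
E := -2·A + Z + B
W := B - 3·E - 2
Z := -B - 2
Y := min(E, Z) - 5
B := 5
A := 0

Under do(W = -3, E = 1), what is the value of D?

Setting W = -3, E = 1 by intervention discards those variables' equations.
Z = -B - 2  [with B=5]  = -7
D = Z^2 + W  [with Z=-7, W=-3]  = 46

46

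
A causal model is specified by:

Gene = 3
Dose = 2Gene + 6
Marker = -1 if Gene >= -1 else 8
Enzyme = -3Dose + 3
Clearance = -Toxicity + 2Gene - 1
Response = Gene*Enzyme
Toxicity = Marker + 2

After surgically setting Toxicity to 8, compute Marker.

do(Toxicity=8) replaces the equation Toxicity = Marker + 2 with the constant Toxicity = 8.
No directed path runs from Toxicity to Marker, so Marker keeps its natural value.
Marker = -1 if Gene >= -1 else 8  [with Gene=3]  = -1

-1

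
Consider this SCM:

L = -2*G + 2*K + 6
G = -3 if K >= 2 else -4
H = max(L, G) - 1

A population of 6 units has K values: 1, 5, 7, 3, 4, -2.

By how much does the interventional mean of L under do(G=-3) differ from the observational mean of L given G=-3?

-3.5

do(G=-3) breaks G's dependence on K. With G=-3 fixed, L across the units is 14, 22, 26, 18, 20, 8, mean 18.
Observing G=-3 restricts to units where G's equation naturally yields -3: K ∈ {5, 7, 3, 4}. In that subpopulation L = 22, 26, 18, 20, mean 21.5.
Difference = 18 − 21.5 = -3.5.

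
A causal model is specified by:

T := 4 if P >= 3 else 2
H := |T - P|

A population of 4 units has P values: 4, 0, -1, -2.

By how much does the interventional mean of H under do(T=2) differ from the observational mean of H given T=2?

Under do(T=2), T's equation is replaced by T=2 for every unit. Per-unit H: 2, 2, 3, 4. Mean = 2.75.
Observing T=2 restricts to units where T's equation naturally yields 2: P ∈ {0, -1, -2}. In that subpopulation H = 2, 3, 4, mean 3.
Difference = 2.75 − 3 = -0.25.

-0.25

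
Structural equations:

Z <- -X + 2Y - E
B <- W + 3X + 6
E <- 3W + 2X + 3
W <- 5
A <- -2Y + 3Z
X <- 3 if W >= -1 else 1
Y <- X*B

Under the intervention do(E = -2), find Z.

Under do(E=-2), the mechanism E <- 3W + 2X + 3 is discarded; E is fixed at -2.
X = 3 if W >= -1 else 1  [with W=5]  = 3
B = W + 3X + 6  [with W=5, X=3]  = 20
Y = X*B  [with X=3, B=20]  = 60
Z = -X + 2Y - E  [with X=3, Y=60, E=-2]  = 119

119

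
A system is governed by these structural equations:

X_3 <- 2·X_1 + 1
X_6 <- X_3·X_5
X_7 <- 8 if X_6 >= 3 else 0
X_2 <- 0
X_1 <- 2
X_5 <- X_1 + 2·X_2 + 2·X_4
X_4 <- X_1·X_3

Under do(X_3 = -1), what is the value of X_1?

2

Under do(X_3=-1), the mechanism X_3 <- 2·X_1 + 1 is discarded; X_3 is fixed at -1.
X_1 is not downstream of the intervention, so its value is determined by the original equations.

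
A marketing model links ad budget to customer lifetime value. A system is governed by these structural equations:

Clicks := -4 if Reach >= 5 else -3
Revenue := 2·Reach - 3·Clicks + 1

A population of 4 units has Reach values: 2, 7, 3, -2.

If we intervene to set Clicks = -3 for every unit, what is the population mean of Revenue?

do(Clicks=-3) breaks Clicks's dependence on Reach. With Clicks=-3 fixed, Revenue across the units is 14, 24, 16, 6, mean 15.

15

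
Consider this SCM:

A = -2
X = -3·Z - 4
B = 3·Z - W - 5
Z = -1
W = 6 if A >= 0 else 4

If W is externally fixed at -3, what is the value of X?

-1

do(W=-3) replaces the equation W = 6 if A >= 0 else 4 with the constant W = -3.
X is not downstream of the intervention, so its value is determined by the original equations.
X = -3·Z - 4  [with Z=-1]  = -1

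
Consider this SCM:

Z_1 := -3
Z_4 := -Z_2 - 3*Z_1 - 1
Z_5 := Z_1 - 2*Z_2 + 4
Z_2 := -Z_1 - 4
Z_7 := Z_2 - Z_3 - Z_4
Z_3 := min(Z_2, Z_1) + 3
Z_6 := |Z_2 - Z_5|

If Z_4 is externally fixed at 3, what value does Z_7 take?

The intervention breaks the incoming arrows to Z_4: Z_4 := -Z_2 - 3*Z_1 - 1 no longer applies, and Z_4 = 3.
Z_2 = -Z_1 - 4  [with Z_1=-3]  = -1
Z_3 = min(Z_2, Z_1) + 3  [with Z_2=-1, Z_1=-3]  = 0
Z_7 = Z_2 - Z_3 - Z_4  [with Z_2=-1, Z_3=0, Z_4=3]  = -4

-4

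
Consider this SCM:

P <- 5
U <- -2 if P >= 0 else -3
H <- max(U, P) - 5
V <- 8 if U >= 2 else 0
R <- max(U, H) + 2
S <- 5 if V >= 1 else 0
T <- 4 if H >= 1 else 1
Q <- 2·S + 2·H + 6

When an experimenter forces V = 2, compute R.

2

Intervening sets V = 2 and removes its equation (V <- 8 if U >= 2 else 0).
No directed path runs from V to R, so R keeps its natural value.
U = -2 if P >= 0 else -3  [with P=5]  = -2
H = max(U, P) - 5  [with U=-2, P=5]  = 0
R = max(U, H) + 2  [with U=-2, H=0]  = 2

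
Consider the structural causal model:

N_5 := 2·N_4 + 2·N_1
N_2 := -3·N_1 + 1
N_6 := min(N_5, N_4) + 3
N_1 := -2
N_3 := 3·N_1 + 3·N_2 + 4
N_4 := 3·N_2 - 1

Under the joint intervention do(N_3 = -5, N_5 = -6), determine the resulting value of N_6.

-3

Setting N_3 = -5, N_5 = -6 by intervention discards those variables' equations.
N_2 = -3·N_1 + 1  [with N_1=-2]  = 7
N_4 = 3·N_2 - 1  [with N_2=7]  = 20
N_6 = min(N_5, N_4) + 3  [with N_5=-6, N_4=20]  = -3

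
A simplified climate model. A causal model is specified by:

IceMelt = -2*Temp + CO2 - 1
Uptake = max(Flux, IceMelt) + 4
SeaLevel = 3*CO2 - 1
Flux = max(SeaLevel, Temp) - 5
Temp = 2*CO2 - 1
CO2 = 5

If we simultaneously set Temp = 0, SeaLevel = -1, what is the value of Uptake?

The joint intervention fixes Temp = 0, SeaLevel = -1, removing each variable's own equation.
IceMelt = -2*Temp + CO2 - 1  [with Temp=0, CO2=5]  = 4
Flux = max(SeaLevel, Temp) - 5  [with SeaLevel=-1, Temp=0]  = -5
Uptake = max(Flux, IceMelt) + 4  [with Flux=-5, IceMelt=4]  = 8

8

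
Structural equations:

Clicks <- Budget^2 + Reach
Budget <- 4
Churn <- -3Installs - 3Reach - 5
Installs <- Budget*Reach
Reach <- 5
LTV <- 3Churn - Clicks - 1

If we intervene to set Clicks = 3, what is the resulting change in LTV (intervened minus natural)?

The intervention breaks the incoming arrows to Clicks: Clicks <- Budget^2 + Reach no longer applies, and Clicks = 3.
Installs = Budget*Reach  [with Budget=4, Reach=5]  = 20
Churn = -3Installs - 3Reach - 5  [with Installs=20, Reach=5]  = -80
LTV = 3Churn - Clicks - 1  [with Churn=-80, Clicks=3]  = -244
Without intervention: Clicks = Budget^2 + Reach  [with Budget=4, Reach=5]  = 21; Installs = Budget*Reach  [with Budget=4, Reach=5]  = 20; Churn = -3Installs - 3Reach - 5  [with Installs=20, Reach=5]  = -80; LTV = 3Churn - Clicks - 1  [with Churn=-80, Clicks=21]  = -262.
Change = -244 − (-262) = 18.

18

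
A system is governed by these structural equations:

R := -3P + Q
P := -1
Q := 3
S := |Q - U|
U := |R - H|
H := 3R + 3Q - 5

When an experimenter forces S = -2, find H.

do(S=-2) replaces the equation S := |Q - U| with the constant S = -2.
No directed path runs from S to H, so H keeps its natural value.
R = -3P + Q  [with P=-1, Q=3]  = 6
H = 3R + 3Q - 5  [with R=6, Q=3]  = 22

22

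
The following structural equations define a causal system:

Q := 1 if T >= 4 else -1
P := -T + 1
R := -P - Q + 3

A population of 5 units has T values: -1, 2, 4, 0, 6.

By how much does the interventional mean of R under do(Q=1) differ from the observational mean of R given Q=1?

-2.8

Under do(Q=1), Q's equation is replaced by Q=1 for every unit. Per-unit R: 0, 3, 5, 1, 7. Mean = 3.2.
E[R|Q=1] averages over only the 2 units with Q=1 (T = 4, 6): R = 5, 7, mean 6.
Difference = 3.2 − 6 = -2.8.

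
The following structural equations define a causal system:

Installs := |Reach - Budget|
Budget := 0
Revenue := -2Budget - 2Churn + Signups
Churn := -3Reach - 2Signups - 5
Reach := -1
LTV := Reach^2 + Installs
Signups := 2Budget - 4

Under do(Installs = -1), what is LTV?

0

The intervention breaks the incoming arrows to Installs: Installs := |Reach - Budget| no longer applies, and Installs = -1.
LTV = Reach^2 + Installs  [with Reach=-1, Installs=-1]  = 0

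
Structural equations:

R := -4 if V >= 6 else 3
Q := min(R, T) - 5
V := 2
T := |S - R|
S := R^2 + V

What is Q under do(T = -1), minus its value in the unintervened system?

Intervening sets T = -1 and removes its equation (T := |S - R|).
R = -4 if V >= 6 else 3  [with V=2]  = 3
Q = min(R, T) - 5  [with R=3, T=-1]  = -6
Without intervention: R = -4 if V >= 6 else 3  [with V=2]  = 3; S = R^2 + V  [with R=3, V=2]  = 11; T = |S - R|  [with S=11, R=3]  = 8; Q = min(R, T) - 5  [with R=3, T=8]  = -2.
Change = -6 − (-2) = -4.

-4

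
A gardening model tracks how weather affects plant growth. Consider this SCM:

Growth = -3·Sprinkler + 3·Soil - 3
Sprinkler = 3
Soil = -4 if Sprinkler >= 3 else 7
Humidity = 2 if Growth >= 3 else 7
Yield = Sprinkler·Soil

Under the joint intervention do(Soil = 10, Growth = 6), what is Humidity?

Setting Soil = 10, Growth = 6 by intervention discards those variables' equations.
Humidity = 2 if Growth >= 3 else 7  [with Growth=6]  = 2

2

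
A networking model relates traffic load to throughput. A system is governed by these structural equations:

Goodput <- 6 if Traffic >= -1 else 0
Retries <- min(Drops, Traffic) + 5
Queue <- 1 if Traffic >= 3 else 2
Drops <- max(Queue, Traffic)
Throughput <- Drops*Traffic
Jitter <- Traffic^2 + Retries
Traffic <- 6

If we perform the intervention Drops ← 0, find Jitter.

do(Drops=0) replaces the equation Drops <- max(Queue, Traffic) with the constant Drops = 0.
Retries = min(Drops, Traffic) + 5  [with Drops=0, Traffic=6]  = 5
Jitter = Traffic^2 + Retries  [with Traffic=6, Retries=5]  = 41

41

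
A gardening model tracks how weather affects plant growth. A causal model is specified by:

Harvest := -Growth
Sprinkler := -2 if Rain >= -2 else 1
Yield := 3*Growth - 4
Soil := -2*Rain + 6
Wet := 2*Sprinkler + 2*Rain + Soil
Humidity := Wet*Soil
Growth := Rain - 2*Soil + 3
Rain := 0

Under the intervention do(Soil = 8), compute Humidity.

32

The intervention breaks the incoming arrows to Soil: Soil := -2*Rain + 6 no longer applies, and Soil = 8.
Sprinkler = -2 if Rain >= -2 else 1  [with Rain=0]  = -2
Wet = 2*Sprinkler + 2*Rain + Soil  [with Sprinkler=-2, Rain=0, Soil=8]  = 4
Humidity = Wet*Soil  [with Wet=4, Soil=8]  = 32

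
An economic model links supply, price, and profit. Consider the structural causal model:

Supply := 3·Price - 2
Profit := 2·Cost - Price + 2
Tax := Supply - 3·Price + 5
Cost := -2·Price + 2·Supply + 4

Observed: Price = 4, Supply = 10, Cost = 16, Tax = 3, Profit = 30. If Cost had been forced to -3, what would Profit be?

do(Cost=-3) replaces the equation Cost := -2·Price + 2·Supply + 4 with the constant Cost = -3.
Profit = 2·Cost - Price + 2  [with Cost=-3, Price=4]  = -8

-8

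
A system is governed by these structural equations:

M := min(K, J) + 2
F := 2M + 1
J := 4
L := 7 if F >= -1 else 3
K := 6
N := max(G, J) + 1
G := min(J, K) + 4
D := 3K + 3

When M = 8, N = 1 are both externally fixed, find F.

The joint intervention fixes M = 8, N = 1, removing each variable's own equation.
F = 2M + 1  [with M=8]  = 17

17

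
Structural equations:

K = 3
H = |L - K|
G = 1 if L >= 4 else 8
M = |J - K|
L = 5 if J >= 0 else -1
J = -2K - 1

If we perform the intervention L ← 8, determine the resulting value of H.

The intervention breaks the incoming arrows to L: L = 5 if J >= 0 else -1 no longer applies, and L = 8.
H = |L - K|  [with L=8, K=3]  = 5

5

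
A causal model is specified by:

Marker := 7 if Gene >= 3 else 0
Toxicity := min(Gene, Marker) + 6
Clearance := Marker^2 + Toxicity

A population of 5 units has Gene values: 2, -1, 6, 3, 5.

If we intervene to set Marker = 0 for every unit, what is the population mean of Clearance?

Under do(Marker=0), Marker's equation is replaced by Marker=0 for every unit. Per-unit Clearance: 6, 5, 6, 6, 6. Mean = 5.8.

5.8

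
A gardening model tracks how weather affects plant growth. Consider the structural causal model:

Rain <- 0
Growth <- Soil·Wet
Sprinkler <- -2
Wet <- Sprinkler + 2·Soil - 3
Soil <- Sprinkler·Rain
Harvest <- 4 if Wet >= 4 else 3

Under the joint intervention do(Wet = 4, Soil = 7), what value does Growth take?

28

The joint intervention fixes Wet = 4, Soil = 7, removing each variable's own equation.
Growth = Soil·Wet  [with Soil=7, Wet=4]  = 28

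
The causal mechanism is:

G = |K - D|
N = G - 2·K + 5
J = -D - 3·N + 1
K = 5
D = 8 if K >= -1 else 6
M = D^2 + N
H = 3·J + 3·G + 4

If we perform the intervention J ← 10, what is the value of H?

Intervening sets J = 10 and removes its equation (J = -D - 3·N + 1).
D = 8 if K >= -1 else 6  [with K=5]  = 8
G = |K - D|  [with K=5, D=8]  = 3
H = 3·J + 3·G + 4  [with J=10, G=3]  = 43

43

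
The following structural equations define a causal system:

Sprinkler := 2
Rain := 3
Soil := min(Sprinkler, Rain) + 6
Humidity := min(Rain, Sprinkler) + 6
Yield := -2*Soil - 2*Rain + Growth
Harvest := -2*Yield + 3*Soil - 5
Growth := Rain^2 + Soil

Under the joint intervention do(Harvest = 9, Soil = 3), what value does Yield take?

0

Setting Harvest = 9, Soil = 3 by intervention discards those variables' equations.
Growth = Rain^2 + Soil  [with Rain=3, Soil=3]  = 12
Yield = -2*Soil - 2*Rain + Growth  [with Soil=3, Rain=3, Growth=12]  = 0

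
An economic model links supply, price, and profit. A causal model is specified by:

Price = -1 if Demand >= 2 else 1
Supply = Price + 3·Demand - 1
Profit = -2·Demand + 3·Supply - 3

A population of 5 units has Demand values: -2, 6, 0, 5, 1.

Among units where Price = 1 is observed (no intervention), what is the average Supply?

-1

Observing Price=1 restricts to units where Price's equation naturally yields 1: Demand ∈ {-2, 0, 1}. In that subpopulation Supply = -6, 0, 3, mean -1.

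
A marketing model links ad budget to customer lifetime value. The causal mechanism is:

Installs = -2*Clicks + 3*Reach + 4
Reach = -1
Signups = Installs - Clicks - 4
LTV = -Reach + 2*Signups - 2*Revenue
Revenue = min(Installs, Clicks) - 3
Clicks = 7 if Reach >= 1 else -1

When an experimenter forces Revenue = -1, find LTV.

3

The intervention breaks the incoming arrows to Revenue: Revenue = min(Installs, Clicks) - 3 no longer applies, and Revenue = -1.
Clicks = 7 if Reach >= 1 else -1  [with Reach=-1]  = -1
Installs = -2*Clicks + 3*Reach + 4  [with Clicks=-1, Reach=-1]  = 3
Signups = Installs - Clicks - 4  [with Installs=3, Clicks=-1]  = 0
LTV = -Reach + 2*Signups - 2*Revenue  [with Reach=-1, Signups=0, Revenue=-1]  = 3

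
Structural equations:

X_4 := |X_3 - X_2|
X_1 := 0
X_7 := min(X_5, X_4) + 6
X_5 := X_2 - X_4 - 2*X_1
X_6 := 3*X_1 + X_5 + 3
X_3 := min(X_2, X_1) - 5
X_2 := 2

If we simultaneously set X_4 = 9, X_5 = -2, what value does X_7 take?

4

Under do(X_4 = 9, X_5 = -2), each intervened variable's structural equation is replaced by its fixed value.
X_7 = min(X_5, X_4) + 6  [with X_5=-2, X_4=9]  = 4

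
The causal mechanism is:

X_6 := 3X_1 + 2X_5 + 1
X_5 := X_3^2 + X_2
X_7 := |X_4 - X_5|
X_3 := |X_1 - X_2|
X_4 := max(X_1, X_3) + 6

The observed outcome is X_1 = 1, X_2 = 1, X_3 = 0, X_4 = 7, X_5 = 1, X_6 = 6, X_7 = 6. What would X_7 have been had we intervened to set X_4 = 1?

The intervention breaks the incoming arrows to X_4: X_4 := max(X_1, X_3) + 6 no longer applies, and X_4 = 1.
X_3 = |X_1 - X_2|  [with X_1=1, X_2=1]  = 0
X_5 = X_3^2 + X_2  [with X_3=0, X_2=1]  = 1
X_7 = |X_4 - X_5|  [with X_4=1, X_5=1]  = 0

0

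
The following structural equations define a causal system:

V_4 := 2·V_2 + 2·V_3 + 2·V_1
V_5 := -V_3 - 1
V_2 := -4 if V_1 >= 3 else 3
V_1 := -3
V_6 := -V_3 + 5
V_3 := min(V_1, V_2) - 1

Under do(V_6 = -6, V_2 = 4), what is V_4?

Under do(V_6 = -6, V_2 = 4), each intervened variable's structural equation is replaced by its fixed value.
V_3 = min(V_1, V_2) - 1  [with V_1=-3, V_2=4]  = -4
V_4 = 2·V_2 + 2·V_3 + 2·V_1  [with V_2=4, V_3=-4, V_1=-3]  = -6

-6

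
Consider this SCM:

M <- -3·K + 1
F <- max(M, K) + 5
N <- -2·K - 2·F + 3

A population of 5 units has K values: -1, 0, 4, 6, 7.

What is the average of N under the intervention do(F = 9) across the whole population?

The intervention sets F=9 in all 5 units regardless of K. Recomputing N per unit gives -13, -15, -23, -27, -29; average -21.4.

-21.4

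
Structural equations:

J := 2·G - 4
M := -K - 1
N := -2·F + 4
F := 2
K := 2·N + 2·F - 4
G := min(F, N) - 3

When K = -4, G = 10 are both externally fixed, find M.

3

Setting K = -4, G = 10 by intervention discards those variables' equations.
M = -K - 1  [with K=-4]  = 3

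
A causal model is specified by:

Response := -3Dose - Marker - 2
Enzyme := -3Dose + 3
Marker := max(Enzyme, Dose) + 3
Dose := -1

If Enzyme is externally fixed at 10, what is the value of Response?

-12

Under do(Enzyme=10), the mechanism Enzyme := -3Dose + 3 is discarded; Enzyme is fixed at 10.
Marker = max(Enzyme, Dose) + 3  [with Enzyme=10, Dose=-1]  = 13
Response = -3Dose - Marker - 2  [with Dose=-1, Marker=13]  = -12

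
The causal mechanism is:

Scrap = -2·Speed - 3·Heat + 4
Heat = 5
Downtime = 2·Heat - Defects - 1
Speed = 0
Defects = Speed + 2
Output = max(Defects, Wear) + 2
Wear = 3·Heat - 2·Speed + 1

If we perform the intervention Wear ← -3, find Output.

4

The intervention breaks the incoming arrows to Wear: Wear = 3·Heat - 2·Speed + 1 no longer applies, and Wear = -3.
Defects = Speed + 2  [with Speed=0]  = 2
Output = max(Defects, Wear) + 2  [with Defects=2, Wear=-3]  = 4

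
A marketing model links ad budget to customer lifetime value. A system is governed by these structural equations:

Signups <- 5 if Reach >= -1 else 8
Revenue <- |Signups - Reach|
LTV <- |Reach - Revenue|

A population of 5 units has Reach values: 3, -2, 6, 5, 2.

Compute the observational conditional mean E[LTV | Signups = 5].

3

Observing Signups=5 restricts to units where Signups's equation naturally yields 5: Reach ∈ {3, 6, 5, 2}. In that subpopulation LTV = 1, 5, 5, 1, mean 3.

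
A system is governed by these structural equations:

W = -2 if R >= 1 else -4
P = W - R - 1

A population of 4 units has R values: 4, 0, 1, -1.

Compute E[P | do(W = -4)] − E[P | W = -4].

Every unit gets W=-4 under the intervention. P values become -9, -5, -6, -4; E[P|do(W=-4)] = -6.
Conditioning on W=-4 selects the 2 unit(s) with R ∈ {0, -1}. Their P values: -5, -4. Mean = -4.5.
Difference = -6 − (-4.5) = -1.5.

-1.5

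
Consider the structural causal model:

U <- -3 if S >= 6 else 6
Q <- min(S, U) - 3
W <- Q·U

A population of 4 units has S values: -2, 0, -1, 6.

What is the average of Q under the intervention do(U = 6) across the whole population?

The intervention sets U=6 in all 4 units regardless of S. Recomputing Q per unit gives -5, -3, -4, 3; average -2.25.

-2.25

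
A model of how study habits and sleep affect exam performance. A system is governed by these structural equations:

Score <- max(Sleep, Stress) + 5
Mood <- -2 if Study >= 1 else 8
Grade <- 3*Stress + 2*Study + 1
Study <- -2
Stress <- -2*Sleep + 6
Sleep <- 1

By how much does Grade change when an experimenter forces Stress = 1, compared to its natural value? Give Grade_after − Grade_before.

The intervention breaks the incoming arrows to Stress: Stress <- -2*Sleep + 6 no longer applies, and Stress = 1.
Grade = 3*Stress + 2*Study + 1  [with Stress=1, Study=-2]  = 0
Without intervention: Stress = -2*Sleep + 6  [with Sleep=1]  = 4; Grade = 3*Stress + 2*Study + 1  [with Stress=4, Study=-2]  = 9.
Change = 0 − 9 = -9.

-9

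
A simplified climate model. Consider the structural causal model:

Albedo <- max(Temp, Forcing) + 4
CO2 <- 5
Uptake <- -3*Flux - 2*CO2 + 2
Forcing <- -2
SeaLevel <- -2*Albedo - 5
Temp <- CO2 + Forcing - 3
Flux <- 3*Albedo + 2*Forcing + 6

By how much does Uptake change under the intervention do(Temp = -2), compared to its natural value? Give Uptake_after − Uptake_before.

The intervention breaks the incoming arrows to Temp: Temp <- CO2 + Forcing - 3 no longer applies, and Temp = -2.
Albedo = max(Temp, Forcing) + 4  [with Temp=-2, Forcing=-2]  = 2
Flux = 3*Albedo + 2*Forcing + 6  [with Albedo=2, Forcing=-2]  = 8
Uptake = -3*Flux - 2*CO2 + 2  [with Flux=8, CO2=5]  = -32
Without intervention: Temp = CO2 + Forcing - 3  [with CO2=5, Forcing=-2]  = 0; Albedo = max(Temp, Forcing) + 4  [with Temp=0, Forcing=-2]  = 4; Flux = 3*Albedo + 2*Forcing + 6  [with Albedo=4, Forcing=-2]  = 14; Uptake = -3*Flux - 2*CO2 + 2  [with Flux=14, CO2=5]  = -50.
Change = -32 − (-50) = 18.

18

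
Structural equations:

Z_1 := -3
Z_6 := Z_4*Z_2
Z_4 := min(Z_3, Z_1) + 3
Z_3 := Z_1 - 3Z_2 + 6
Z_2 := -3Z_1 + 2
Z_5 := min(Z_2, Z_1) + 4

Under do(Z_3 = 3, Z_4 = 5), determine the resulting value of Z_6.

55

Setting Z_3 = 3, Z_4 = 5 by intervention discards those variables' equations.
Z_2 = -3Z_1 + 2  [with Z_1=-3]  = 11
Z_6 = Z_4*Z_2  [with Z_4=5, Z_2=11]  = 55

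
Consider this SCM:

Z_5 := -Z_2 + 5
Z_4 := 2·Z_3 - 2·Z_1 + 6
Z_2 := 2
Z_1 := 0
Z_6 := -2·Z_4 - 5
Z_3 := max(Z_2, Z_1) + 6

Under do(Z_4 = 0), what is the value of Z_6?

-5

Under do(Z_4=0), the mechanism Z_4 := 2·Z_3 - 2·Z_1 + 6 is discarded; Z_4 is fixed at 0.
Z_6 = -2·Z_4 - 5  [with Z_4=0]  = -5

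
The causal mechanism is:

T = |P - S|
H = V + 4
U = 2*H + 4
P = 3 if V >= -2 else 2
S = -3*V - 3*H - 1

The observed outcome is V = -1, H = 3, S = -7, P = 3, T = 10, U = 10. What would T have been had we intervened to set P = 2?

9

Intervening sets P = 2 and removes its equation (P = 3 if V >= -2 else 2).
H = V + 4  [with V=-1]  = 3
S = -3*V - 3*H - 1  [with V=-1, H=3]  = -7
T = |P - S|  [with P=2, S=-7]  = 9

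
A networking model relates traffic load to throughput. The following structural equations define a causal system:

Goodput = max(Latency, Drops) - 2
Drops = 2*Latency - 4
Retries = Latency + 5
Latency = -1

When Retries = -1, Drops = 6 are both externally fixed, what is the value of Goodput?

4

The joint intervention fixes Retries = -1, Drops = 6, removing each variable's own equation.
Goodput = max(Latency, Drops) - 2  [with Latency=-1, Drops=6]  = 4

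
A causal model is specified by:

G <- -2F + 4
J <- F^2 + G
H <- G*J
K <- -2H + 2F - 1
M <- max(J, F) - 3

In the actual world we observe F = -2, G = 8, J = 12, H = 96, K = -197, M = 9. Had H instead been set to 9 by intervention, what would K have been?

Intervening sets H = 9 and removes its equation (H <- G*J).
K = -2H + 2F - 1  [with H=9, F=-2]  = -23

-23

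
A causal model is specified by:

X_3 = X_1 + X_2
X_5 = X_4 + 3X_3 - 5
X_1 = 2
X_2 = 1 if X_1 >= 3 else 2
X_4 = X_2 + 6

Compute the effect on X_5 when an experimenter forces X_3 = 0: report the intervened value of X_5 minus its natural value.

do(X_3=0) replaces the equation X_3 = X_1 + X_2 with the constant X_3 = 0.
X_2 = 1 if X_1 >= 3 else 2  [with X_1=2]  = 2
X_4 = X_2 + 6  [with X_2=2]  = 8
X_5 = X_4 + 3X_3 - 5  [with X_4=8, X_3=0]  = 3
Without intervention: X_2 = 1 if X_1 >= 3 else 2  [with X_1=2]  = 2; X_3 = X_1 + X_2  [with X_1=2, X_2=2]  = 4; X_4 = X_2 + 6  [with X_2=2]  = 8; X_5 = X_4 + 3X_3 - 5  [with X_4=8, X_3=4]  = 15.
Change = 3 − 15 = -12.

-12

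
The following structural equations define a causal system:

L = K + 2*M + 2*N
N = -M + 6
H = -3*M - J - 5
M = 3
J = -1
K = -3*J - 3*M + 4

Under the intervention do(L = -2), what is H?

-13

do(L=-2) replaces the equation L = K + 2*M + 2*N with the constant L = -2.
H is not downstream of the intervention, so its value is determined by the original equations.
H = -3*M - J - 5  [with M=3, J=-1]  = -13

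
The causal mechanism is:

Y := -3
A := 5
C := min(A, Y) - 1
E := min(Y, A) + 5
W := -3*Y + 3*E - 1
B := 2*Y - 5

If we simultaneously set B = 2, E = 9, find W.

Setting B = 2, E = 9 by intervention discards those variables' equations.
W = -3*Y + 3*E - 1  [with Y=-3, E=9]  = 35

35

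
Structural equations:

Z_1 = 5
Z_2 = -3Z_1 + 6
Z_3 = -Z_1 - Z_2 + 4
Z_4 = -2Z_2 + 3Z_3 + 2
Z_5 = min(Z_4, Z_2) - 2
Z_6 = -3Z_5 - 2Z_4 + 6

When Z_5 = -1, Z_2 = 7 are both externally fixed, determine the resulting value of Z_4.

-36

Setting Z_5 = -1, Z_2 = 7 by intervention discards those variables' equations.
Z_3 = -Z_1 - Z_2 + 4  [with Z_1=5, Z_2=7]  = -8
Z_4 = -2Z_2 + 3Z_3 + 2  [with Z_2=7, Z_3=-8]  = -36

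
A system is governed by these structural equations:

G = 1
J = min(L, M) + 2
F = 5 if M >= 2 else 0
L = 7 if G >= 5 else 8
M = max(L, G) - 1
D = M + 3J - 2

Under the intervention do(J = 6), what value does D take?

23

Intervening sets J = 6 and removes its equation (J = min(L, M) + 2).
L = 7 if G >= 5 else 8  [with G=1]  = 8
M = max(L, G) - 1  [with L=8, G=1]  = 7
D = M + 3J - 2  [with M=7, J=6]  = 23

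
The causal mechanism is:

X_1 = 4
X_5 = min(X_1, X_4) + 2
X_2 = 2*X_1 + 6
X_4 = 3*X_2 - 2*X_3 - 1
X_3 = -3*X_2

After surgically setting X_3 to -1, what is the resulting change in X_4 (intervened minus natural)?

The intervention breaks the incoming arrows to X_3: X_3 = -3*X_2 no longer applies, and X_3 = -1.
X_2 = 2*X_1 + 6  [with X_1=4]  = 14
X_4 = 3*X_2 - 2*X_3 - 1  [with X_2=14, X_3=-1]  = 43
Without intervention: X_2 = 2*X_1 + 6  [with X_1=4]  = 14; X_3 = -3*X_2  [with X_2=14]  = -42; X_4 = 3*X_2 - 2*X_3 - 1  [with X_2=14, X_3=-42]  = 125.
Change = 43 − 125 = -82.

-82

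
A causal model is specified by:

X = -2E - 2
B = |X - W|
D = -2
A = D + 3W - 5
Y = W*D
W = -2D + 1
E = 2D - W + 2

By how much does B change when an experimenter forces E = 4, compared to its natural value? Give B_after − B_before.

8

The intervention breaks the incoming arrows to E: E = 2D - W + 2 no longer applies, and E = 4.
W = -2D + 1  [with D=-2]  = 5
X = -2E - 2  [with E=4]  = -10
B = |X - W|  [with X=-10, W=5]  = 15
Without intervention: W = -2D + 1  [with D=-2]  = 5; E = 2D - W + 2  [with D=-2, W=5]  = -7; X = -2E - 2  [with E=-7]  = 12; B = |X - W|  [with X=12, W=5]  = 7.
Change = 15 − 7 = 8.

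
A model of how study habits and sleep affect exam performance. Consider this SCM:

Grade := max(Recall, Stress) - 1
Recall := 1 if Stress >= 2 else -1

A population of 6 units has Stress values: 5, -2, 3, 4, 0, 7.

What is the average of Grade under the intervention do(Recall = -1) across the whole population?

Under do(Recall=-1), Recall's equation is replaced by Recall=-1 for every unit. Per-unit Grade: 4, -2, 2, 3, -1, 6. Mean = 2.

2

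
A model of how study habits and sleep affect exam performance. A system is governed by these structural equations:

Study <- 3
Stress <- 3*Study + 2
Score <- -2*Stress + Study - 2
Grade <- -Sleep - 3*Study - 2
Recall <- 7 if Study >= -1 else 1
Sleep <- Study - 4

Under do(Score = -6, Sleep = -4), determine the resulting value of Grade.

-7

The joint intervention fixes Score = -6, Sleep = -4, removing each variable's own equation.
Grade = -Sleep - 3*Study - 2  [with Sleep=-4, Study=3]  = -7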